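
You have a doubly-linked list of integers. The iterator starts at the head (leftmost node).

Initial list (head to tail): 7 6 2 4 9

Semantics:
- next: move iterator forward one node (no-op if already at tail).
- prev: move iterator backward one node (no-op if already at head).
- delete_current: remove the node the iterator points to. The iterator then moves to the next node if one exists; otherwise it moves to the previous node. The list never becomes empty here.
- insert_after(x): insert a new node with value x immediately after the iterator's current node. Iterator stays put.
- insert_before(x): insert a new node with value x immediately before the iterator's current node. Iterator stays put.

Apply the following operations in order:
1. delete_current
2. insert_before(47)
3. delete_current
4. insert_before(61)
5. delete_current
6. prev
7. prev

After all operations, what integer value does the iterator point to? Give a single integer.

After 1 (delete_current): list=[6, 2, 4, 9] cursor@6
After 2 (insert_before(47)): list=[47, 6, 2, 4, 9] cursor@6
After 3 (delete_current): list=[47, 2, 4, 9] cursor@2
After 4 (insert_before(61)): list=[47, 61, 2, 4, 9] cursor@2
After 5 (delete_current): list=[47, 61, 4, 9] cursor@4
After 6 (prev): list=[47, 61, 4, 9] cursor@61
After 7 (prev): list=[47, 61, 4, 9] cursor@47

Answer: 47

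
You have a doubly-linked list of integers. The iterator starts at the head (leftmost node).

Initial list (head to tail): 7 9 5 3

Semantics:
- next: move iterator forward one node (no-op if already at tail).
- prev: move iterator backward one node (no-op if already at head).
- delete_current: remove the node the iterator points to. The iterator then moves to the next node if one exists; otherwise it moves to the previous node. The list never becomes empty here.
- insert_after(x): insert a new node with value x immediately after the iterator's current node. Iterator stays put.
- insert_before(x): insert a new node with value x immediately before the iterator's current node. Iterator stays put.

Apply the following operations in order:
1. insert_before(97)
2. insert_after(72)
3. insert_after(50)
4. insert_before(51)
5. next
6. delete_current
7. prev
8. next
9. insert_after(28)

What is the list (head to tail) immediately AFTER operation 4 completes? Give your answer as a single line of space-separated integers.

Answer: 97 51 7 50 72 9 5 3

Derivation:
After 1 (insert_before(97)): list=[97, 7, 9, 5, 3] cursor@7
After 2 (insert_after(72)): list=[97, 7, 72, 9, 5, 3] cursor@7
After 3 (insert_after(50)): list=[97, 7, 50, 72, 9, 5, 3] cursor@7
After 4 (insert_before(51)): list=[97, 51, 7, 50, 72, 9, 5, 3] cursor@7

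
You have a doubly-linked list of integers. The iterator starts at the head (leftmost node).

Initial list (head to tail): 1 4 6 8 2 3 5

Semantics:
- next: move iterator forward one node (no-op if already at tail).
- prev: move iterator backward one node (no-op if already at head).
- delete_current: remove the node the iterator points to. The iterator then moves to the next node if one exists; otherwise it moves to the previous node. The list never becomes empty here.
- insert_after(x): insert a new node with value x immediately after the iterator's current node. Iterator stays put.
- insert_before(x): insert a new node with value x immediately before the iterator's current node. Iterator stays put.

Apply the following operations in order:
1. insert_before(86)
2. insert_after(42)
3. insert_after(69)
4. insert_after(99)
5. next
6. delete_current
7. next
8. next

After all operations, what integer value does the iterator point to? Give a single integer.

After 1 (insert_before(86)): list=[86, 1, 4, 6, 8, 2, 3, 5] cursor@1
After 2 (insert_after(42)): list=[86, 1, 42, 4, 6, 8, 2, 3, 5] cursor@1
After 3 (insert_after(69)): list=[86, 1, 69, 42, 4, 6, 8, 2, 3, 5] cursor@1
After 4 (insert_after(99)): list=[86, 1, 99, 69, 42, 4, 6, 8, 2, 3, 5] cursor@1
After 5 (next): list=[86, 1, 99, 69, 42, 4, 6, 8, 2, 3, 5] cursor@99
After 6 (delete_current): list=[86, 1, 69, 42, 4, 6, 8, 2, 3, 5] cursor@69
After 7 (next): list=[86, 1, 69, 42, 4, 6, 8, 2, 3, 5] cursor@42
After 8 (next): list=[86, 1, 69, 42, 4, 6, 8, 2, 3, 5] cursor@4

Answer: 4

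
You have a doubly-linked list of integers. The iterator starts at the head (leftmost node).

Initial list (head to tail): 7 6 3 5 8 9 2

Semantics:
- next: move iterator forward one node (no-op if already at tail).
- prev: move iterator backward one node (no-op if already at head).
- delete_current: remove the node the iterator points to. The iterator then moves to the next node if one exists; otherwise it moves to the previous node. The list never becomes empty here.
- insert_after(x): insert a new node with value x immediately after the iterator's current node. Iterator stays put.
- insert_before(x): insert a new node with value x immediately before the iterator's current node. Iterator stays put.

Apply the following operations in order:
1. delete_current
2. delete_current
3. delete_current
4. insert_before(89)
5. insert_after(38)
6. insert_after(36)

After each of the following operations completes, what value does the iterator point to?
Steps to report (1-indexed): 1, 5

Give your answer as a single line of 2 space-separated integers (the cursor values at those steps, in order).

After 1 (delete_current): list=[6, 3, 5, 8, 9, 2] cursor@6
After 2 (delete_current): list=[3, 5, 8, 9, 2] cursor@3
After 3 (delete_current): list=[5, 8, 9, 2] cursor@5
After 4 (insert_before(89)): list=[89, 5, 8, 9, 2] cursor@5
After 5 (insert_after(38)): list=[89, 5, 38, 8, 9, 2] cursor@5
After 6 (insert_after(36)): list=[89, 5, 36, 38, 8, 9, 2] cursor@5

Answer: 6 5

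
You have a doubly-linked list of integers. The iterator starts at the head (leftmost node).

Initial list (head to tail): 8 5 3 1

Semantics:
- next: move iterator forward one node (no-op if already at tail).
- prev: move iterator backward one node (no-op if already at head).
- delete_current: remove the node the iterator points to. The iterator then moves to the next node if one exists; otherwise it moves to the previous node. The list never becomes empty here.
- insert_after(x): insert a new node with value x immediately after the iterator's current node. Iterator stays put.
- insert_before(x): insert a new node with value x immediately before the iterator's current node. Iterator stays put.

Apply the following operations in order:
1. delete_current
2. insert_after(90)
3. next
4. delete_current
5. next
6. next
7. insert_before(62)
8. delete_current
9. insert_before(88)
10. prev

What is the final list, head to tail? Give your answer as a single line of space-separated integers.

After 1 (delete_current): list=[5, 3, 1] cursor@5
After 2 (insert_after(90)): list=[5, 90, 3, 1] cursor@5
After 3 (next): list=[5, 90, 3, 1] cursor@90
After 4 (delete_current): list=[5, 3, 1] cursor@3
After 5 (next): list=[5, 3, 1] cursor@1
After 6 (next): list=[5, 3, 1] cursor@1
After 7 (insert_before(62)): list=[5, 3, 62, 1] cursor@1
After 8 (delete_current): list=[5, 3, 62] cursor@62
After 9 (insert_before(88)): list=[5, 3, 88, 62] cursor@62
After 10 (prev): list=[5, 3, 88, 62] cursor@88

Answer: 5 3 88 62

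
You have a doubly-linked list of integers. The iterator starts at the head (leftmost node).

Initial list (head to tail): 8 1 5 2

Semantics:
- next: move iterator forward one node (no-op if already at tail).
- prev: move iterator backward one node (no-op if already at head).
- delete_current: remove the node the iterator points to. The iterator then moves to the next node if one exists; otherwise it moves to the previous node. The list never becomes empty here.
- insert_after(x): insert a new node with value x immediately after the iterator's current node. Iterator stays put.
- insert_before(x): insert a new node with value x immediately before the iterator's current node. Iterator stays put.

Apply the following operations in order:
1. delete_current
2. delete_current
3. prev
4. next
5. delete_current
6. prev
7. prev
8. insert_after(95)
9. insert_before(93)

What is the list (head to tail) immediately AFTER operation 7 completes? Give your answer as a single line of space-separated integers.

After 1 (delete_current): list=[1, 5, 2] cursor@1
After 2 (delete_current): list=[5, 2] cursor@5
After 3 (prev): list=[5, 2] cursor@5
After 4 (next): list=[5, 2] cursor@2
After 5 (delete_current): list=[5] cursor@5
After 6 (prev): list=[5] cursor@5
After 7 (prev): list=[5] cursor@5

Answer: 5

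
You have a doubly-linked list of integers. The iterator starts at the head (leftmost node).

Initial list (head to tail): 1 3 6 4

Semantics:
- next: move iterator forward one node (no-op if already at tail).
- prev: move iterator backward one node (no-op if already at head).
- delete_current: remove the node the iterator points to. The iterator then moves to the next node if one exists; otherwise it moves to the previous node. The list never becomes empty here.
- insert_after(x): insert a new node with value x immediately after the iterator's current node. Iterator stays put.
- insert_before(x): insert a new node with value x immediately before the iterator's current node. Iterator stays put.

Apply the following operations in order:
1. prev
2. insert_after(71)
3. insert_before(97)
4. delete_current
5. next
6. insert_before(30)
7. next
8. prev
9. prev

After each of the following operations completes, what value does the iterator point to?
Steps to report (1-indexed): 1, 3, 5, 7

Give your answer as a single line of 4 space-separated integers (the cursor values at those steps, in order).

After 1 (prev): list=[1, 3, 6, 4] cursor@1
After 2 (insert_after(71)): list=[1, 71, 3, 6, 4] cursor@1
After 3 (insert_before(97)): list=[97, 1, 71, 3, 6, 4] cursor@1
After 4 (delete_current): list=[97, 71, 3, 6, 4] cursor@71
After 5 (next): list=[97, 71, 3, 6, 4] cursor@3
After 6 (insert_before(30)): list=[97, 71, 30, 3, 6, 4] cursor@3
After 7 (next): list=[97, 71, 30, 3, 6, 4] cursor@6
After 8 (prev): list=[97, 71, 30, 3, 6, 4] cursor@3
After 9 (prev): list=[97, 71, 30, 3, 6, 4] cursor@30

Answer: 1 1 3 6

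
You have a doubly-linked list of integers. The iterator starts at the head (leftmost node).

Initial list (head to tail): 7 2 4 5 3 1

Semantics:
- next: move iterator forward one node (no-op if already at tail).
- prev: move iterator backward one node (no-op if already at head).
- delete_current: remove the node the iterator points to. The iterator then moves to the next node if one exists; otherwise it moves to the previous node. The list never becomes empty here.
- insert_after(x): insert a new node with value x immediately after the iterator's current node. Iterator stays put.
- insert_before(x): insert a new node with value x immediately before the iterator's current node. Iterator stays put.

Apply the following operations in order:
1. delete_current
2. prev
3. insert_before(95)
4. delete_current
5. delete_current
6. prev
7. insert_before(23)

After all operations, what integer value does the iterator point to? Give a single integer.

After 1 (delete_current): list=[2, 4, 5, 3, 1] cursor@2
After 2 (prev): list=[2, 4, 5, 3, 1] cursor@2
After 3 (insert_before(95)): list=[95, 2, 4, 5, 3, 1] cursor@2
After 4 (delete_current): list=[95, 4, 5, 3, 1] cursor@4
After 5 (delete_current): list=[95, 5, 3, 1] cursor@5
After 6 (prev): list=[95, 5, 3, 1] cursor@95
After 7 (insert_before(23)): list=[23, 95, 5, 3, 1] cursor@95

Answer: 95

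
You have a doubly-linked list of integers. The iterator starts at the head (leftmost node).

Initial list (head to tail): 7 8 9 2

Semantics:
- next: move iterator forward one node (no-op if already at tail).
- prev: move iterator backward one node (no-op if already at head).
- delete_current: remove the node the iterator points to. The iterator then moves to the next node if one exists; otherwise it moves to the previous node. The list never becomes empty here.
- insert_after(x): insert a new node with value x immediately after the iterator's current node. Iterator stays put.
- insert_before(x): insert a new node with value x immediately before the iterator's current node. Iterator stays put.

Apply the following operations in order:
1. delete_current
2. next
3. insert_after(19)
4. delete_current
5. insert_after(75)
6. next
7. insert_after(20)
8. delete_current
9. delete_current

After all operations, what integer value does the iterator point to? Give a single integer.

After 1 (delete_current): list=[8, 9, 2] cursor@8
After 2 (next): list=[8, 9, 2] cursor@9
After 3 (insert_after(19)): list=[8, 9, 19, 2] cursor@9
After 4 (delete_current): list=[8, 19, 2] cursor@19
After 5 (insert_after(75)): list=[8, 19, 75, 2] cursor@19
After 6 (next): list=[8, 19, 75, 2] cursor@75
After 7 (insert_after(20)): list=[8, 19, 75, 20, 2] cursor@75
After 8 (delete_current): list=[8, 19, 20, 2] cursor@20
After 9 (delete_current): list=[8, 19, 2] cursor@2

Answer: 2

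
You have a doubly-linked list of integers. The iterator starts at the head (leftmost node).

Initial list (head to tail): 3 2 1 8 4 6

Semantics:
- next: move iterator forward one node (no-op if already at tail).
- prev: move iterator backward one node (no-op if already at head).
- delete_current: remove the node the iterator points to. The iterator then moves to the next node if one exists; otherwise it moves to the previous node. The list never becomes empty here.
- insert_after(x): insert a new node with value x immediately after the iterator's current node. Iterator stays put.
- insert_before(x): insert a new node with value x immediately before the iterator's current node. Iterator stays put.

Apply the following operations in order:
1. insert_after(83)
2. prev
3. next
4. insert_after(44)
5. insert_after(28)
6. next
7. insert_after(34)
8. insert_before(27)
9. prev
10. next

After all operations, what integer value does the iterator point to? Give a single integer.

Answer: 28

Derivation:
After 1 (insert_after(83)): list=[3, 83, 2, 1, 8, 4, 6] cursor@3
After 2 (prev): list=[3, 83, 2, 1, 8, 4, 6] cursor@3
After 3 (next): list=[3, 83, 2, 1, 8, 4, 6] cursor@83
After 4 (insert_after(44)): list=[3, 83, 44, 2, 1, 8, 4, 6] cursor@83
After 5 (insert_after(28)): list=[3, 83, 28, 44, 2, 1, 8, 4, 6] cursor@83
After 6 (next): list=[3, 83, 28, 44, 2, 1, 8, 4, 6] cursor@28
After 7 (insert_after(34)): list=[3, 83, 28, 34, 44, 2, 1, 8, 4, 6] cursor@28
After 8 (insert_before(27)): list=[3, 83, 27, 28, 34, 44, 2, 1, 8, 4, 6] cursor@28
After 9 (prev): list=[3, 83, 27, 28, 34, 44, 2, 1, 8, 4, 6] cursor@27
After 10 (next): list=[3, 83, 27, 28, 34, 44, 2, 1, 8, 4, 6] cursor@28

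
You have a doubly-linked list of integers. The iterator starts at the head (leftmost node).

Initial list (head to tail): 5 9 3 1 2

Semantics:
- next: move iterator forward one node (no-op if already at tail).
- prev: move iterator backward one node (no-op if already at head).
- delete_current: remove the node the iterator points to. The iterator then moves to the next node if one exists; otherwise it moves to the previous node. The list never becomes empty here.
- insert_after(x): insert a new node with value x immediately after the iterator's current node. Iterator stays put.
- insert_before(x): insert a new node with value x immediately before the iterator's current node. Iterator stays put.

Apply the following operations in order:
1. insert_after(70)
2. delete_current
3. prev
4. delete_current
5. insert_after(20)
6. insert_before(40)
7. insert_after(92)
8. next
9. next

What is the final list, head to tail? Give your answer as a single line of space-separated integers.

After 1 (insert_after(70)): list=[5, 70, 9, 3, 1, 2] cursor@5
After 2 (delete_current): list=[70, 9, 3, 1, 2] cursor@70
After 3 (prev): list=[70, 9, 3, 1, 2] cursor@70
After 4 (delete_current): list=[9, 3, 1, 2] cursor@9
After 5 (insert_after(20)): list=[9, 20, 3, 1, 2] cursor@9
After 6 (insert_before(40)): list=[40, 9, 20, 3, 1, 2] cursor@9
After 7 (insert_after(92)): list=[40, 9, 92, 20, 3, 1, 2] cursor@9
After 8 (next): list=[40, 9, 92, 20, 3, 1, 2] cursor@92
After 9 (next): list=[40, 9, 92, 20, 3, 1, 2] cursor@20

Answer: 40 9 92 20 3 1 2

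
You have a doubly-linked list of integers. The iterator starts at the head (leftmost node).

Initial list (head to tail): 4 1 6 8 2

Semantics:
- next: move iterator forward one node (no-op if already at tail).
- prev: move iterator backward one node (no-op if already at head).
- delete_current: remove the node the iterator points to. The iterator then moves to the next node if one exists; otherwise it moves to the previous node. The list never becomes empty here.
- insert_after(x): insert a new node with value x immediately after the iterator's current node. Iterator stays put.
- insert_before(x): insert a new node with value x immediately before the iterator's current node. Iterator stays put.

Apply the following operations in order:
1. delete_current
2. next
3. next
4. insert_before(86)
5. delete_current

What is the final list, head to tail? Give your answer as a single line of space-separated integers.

Answer: 1 6 86 2

Derivation:
After 1 (delete_current): list=[1, 6, 8, 2] cursor@1
After 2 (next): list=[1, 6, 8, 2] cursor@6
After 3 (next): list=[1, 6, 8, 2] cursor@8
After 4 (insert_before(86)): list=[1, 6, 86, 8, 2] cursor@8
After 5 (delete_current): list=[1, 6, 86, 2] cursor@2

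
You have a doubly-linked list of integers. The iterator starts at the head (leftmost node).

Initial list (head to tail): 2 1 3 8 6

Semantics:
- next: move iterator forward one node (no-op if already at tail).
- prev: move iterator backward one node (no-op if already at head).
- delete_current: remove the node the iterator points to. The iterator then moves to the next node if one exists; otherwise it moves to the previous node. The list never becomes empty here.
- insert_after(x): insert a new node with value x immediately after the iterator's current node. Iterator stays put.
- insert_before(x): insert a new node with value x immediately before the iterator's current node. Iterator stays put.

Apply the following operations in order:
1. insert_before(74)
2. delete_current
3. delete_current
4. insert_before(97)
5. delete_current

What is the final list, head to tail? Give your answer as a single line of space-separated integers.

Answer: 74 97 8 6

Derivation:
After 1 (insert_before(74)): list=[74, 2, 1, 3, 8, 6] cursor@2
After 2 (delete_current): list=[74, 1, 3, 8, 6] cursor@1
After 3 (delete_current): list=[74, 3, 8, 6] cursor@3
After 4 (insert_before(97)): list=[74, 97, 3, 8, 6] cursor@3
After 5 (delete_current): list=[74, 97, 8, 6] cursor@8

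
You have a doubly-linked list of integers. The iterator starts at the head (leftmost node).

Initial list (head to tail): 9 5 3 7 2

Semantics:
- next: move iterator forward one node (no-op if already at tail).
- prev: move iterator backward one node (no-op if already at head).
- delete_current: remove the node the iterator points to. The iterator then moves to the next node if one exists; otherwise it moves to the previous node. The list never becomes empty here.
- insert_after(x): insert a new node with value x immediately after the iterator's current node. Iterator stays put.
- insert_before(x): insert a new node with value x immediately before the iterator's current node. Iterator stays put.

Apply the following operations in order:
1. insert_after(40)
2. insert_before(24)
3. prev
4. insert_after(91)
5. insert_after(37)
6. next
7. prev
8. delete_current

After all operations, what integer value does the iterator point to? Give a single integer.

After 1 (insert_after(40)): list=[9, 40, 5, 3, 7, 2] cursor@9
After 2 (insert_before(24)): list=[24, 9, 40, 5, 3, 7, 2] cursor@9
After 3 (prev): list=[24, 9, 40, 5, 3, 7, 2] cursor@24
After 4 (insert_after(91)): list=[24, 91, 9, 40, 5, 3, 7, 2] cursor@24
After 5 (insert_after(37)): list=[24, 37, 91, 9, 40, 5, 3, 7, 2] cursor@24
After 6 (next): list=[24, 37, 91, 9, 40, 5, 3, 7, 2] cursor@37
After 7 (prev): list=[24, 37, 91, 9, 40, 5, 3, 7, 2] cursor@24
After 8 (delete_current): list=[37, 91, 9, 40, 5, 3, 7, 2] cursor@37

Answer: 37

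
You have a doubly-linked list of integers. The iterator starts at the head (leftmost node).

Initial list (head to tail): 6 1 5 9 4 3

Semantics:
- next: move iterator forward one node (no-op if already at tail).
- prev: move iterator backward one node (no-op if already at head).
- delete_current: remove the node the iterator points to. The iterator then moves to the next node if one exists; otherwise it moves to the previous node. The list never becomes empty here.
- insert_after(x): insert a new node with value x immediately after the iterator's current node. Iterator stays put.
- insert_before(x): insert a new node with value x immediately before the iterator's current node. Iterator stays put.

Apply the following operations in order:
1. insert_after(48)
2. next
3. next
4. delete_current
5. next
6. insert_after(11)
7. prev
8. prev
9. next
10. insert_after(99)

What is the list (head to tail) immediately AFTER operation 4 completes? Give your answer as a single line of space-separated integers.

Answer: 6 48 5 9 4 3

Derivation:
After 1 (insert_after(48)): list=[6, 48, 1, 5, 9, 4, 3] cursor@6
After 2 (next): list=[6, 48, 1, 5, 9, 4, 3] cursor@48
After 3 (next): list=[6, 48, 1, 5, 9, 4, 3] cursor@1
After 4 (delete_current): list=[6, 48, 5, 9, 4, 3] cursor@5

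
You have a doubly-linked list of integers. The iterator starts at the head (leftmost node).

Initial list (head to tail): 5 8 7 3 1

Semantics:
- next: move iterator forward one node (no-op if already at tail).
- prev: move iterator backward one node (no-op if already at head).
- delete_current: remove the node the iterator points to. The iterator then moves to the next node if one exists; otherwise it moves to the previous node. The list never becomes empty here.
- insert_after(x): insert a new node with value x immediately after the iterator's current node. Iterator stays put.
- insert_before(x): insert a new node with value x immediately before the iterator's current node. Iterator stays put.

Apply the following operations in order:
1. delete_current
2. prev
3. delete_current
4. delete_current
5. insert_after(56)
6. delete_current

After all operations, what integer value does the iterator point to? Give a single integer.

After 1 (delete_current): list=[8, 7, 3, 1] cursor@8
After 2 (prev): list=[8, 7, 3, 1] cursor@8
After 3 (delete_current): list=[7, 3, 1] cursor@7
After 4 (delete_current): list=[3, 1] cursor@3
After 5 (insert_after(56)): list=[3, 56, 1] cursor@3
After 6 (delete_current): list=[56, 1] cursor@56

Answer: 56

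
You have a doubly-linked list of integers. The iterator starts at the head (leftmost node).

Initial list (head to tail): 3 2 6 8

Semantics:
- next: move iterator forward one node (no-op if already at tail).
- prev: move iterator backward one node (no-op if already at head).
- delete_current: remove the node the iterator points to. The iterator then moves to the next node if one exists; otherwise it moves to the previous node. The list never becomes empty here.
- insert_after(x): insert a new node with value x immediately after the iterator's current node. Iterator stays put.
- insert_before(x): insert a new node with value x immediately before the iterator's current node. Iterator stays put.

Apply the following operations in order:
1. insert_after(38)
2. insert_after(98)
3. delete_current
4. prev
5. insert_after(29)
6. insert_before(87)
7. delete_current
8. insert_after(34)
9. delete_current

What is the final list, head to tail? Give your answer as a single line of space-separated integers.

After 1 (insert_after(38)): list=[3, 38, 2, 6, 8] cursor@3
After 2 (insert_after(98)): list=[3, 98, 38, 2, 6, 8] cursor@3
After 3 (delete_current): list=[98, 38, 2, 6, 8] cursor@98
After 4 (prev): list=[98, 38, 2, 6, 8] cursor@98
After 5 (insert_after(29)): list=[98, 29, 38, 2, 6, 8] cursor@98
After 6 (insert_before(87)): list=[87, 98, 29, 38, 2, 6, 8] cursor@98
After 7 (delete_current): list=[87, 29, 38, 2, 6, 8] cursor@29
After 8 (insert_after(34)): list=[87, 29, 34, 38, 2, 6, 8] cursor@29
After 9 (delete_current): list=[87, 34, 38, 2, 6, 8] cursor@34

Answer: 87 34 38 2 6 8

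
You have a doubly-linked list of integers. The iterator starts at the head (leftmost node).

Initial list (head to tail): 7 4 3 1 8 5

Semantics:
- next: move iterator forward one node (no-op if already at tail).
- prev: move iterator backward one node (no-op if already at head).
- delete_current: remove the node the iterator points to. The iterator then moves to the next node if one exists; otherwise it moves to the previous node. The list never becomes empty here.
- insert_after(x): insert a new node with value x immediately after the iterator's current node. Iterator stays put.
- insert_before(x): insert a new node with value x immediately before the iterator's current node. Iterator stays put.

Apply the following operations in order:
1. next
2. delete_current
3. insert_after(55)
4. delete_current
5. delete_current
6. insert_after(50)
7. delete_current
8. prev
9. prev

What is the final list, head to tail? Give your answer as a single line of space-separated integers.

Answer: 7 50 8 5

Derivation:
After 1 (next): list=[7, 4, 3, 1, 8, 5] cursor@4
After 2 (delete_current): list=[7, 3, 1, 8, 5] cursor@3
After 3 (insert_after(55)): list=[7, 3, 55, 1, 8, 5] cursor@3
After 4 (delete_current): list=[7, 55, 1, 8, 5] cursor@55
After 5 (delete_current): list=[7, 1, 8, 5] cursor@1
After 6 (insert_after(50)): list=[7, 1, 50, 8, 5] cursor@1
After 7 (delete_current): list=[7, 50, 8, 5] cursor@50
After 8 (prev): list=[7, 50, 8, 5] cursor@7
After 9 (prev): list=[7, 50, 8, 5] cursor@7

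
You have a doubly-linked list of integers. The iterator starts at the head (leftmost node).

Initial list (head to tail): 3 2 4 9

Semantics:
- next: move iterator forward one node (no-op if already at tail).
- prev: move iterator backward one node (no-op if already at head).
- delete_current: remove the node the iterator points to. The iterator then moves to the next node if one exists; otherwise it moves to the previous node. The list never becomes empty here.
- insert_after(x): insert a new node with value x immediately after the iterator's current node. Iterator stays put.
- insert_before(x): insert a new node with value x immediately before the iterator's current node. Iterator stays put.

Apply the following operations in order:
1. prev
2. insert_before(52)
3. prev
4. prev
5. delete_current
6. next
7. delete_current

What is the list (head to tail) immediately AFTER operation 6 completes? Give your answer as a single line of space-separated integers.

Answer: 3 2 4 9

Derivation:
After 1 (prev): list=[3, 2, 4, 9] cursor@3
After 2 (insert_before(52)): list=[52, 3, 2, 4, 9] cursor@3
After 3 (prev): list=[52, 3, 2, 4, 9] cursor@52
After 4 (prev): list=[52, 3, 2, 4, 9] cursor@52
After 5 (delete_current): list=[3, 2, 4, 9] cursor@3
After 6 (next): list=[3, 2, 4, 9] cursor@2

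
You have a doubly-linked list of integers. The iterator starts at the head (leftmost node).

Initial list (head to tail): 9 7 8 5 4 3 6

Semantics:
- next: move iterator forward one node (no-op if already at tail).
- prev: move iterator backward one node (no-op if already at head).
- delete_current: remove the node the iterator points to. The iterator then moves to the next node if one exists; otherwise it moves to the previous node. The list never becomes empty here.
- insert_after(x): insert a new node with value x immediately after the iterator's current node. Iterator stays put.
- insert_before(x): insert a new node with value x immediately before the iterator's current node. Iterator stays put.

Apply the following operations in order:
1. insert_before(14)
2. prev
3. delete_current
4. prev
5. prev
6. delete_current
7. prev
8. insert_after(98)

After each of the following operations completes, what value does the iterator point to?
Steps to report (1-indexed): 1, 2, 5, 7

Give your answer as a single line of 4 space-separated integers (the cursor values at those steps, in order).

Answer: 9 14 9 7

Derivation:
After 1 (insert_before(14)): list=[14, 9, 7, 8, 5, 4, 3, 6] cursor@9
After 2 (prev): list=[14, 9, 7, 8, 5, 4, 3, 6] cursor@14
After 3 (delete_current): list=[9, 7, 8, 5, 4, 3, 6] cursor@9
After 4 (prev): list=[9, 7, 8, 5, 4, 3, 6] cursor@9
After 5 (prev): list=[9, 7, 8, 5, 4, 3, 6] cursor@9
After 6 (delete_current): list=[7, 8, 5, 4, 3, 6] cursor@7
After 7 (prev): list=[7, 8, 5, 4, 3, 6] cursor@7
After 8 (insert_after(98)): list=[7, 98, 8, 5, 4, 3, 6] cursor@7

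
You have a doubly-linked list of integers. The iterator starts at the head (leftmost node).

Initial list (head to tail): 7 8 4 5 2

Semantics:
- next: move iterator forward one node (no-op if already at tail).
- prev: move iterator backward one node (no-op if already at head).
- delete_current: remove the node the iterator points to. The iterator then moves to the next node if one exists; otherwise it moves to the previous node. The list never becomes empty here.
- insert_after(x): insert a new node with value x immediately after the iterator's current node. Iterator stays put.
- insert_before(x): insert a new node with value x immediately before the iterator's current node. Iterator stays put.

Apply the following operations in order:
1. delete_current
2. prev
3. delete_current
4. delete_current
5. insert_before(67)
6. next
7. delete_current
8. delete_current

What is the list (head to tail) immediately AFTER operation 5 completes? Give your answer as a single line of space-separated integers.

Answer: 67 5 2

Derivation:
After 1 (delete_current): list=[8, 4, 5, 2] cursor@8
After 2 (prev): list=[8, 4, 5, 2] cursor@8
After 3 (delete_current): list=[4, 5, 2] cursor@4
After 4 (delete_current): list=[5, 2] cursor@5
After 5 (insert_before(67)): list=[67, 5, 2] cursor@5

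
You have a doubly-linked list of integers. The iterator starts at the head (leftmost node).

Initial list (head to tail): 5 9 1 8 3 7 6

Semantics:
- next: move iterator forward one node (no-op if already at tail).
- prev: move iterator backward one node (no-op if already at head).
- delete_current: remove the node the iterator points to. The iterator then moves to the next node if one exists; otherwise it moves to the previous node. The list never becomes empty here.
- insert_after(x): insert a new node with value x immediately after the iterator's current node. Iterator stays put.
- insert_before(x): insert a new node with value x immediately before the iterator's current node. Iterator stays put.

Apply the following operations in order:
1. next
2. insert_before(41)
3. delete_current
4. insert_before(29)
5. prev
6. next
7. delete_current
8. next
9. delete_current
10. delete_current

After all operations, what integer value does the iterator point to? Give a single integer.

Answer: 6

Derivation:
After 1 (next): list=[5, 9, 1, 8, 3, 7, 6] cursor@9
After 2 (insert_before(41)): list=[5, 41, 9, 1, 8, 3, 7, 6] cursor@9
After 3 (delete_current): list=[5, 41, 1, 8, 3, 7, 6] cursor@1
After 4 (insert_before(29)): list=[5, 41, 29, 1, 8, 3, 7, 6] cursor@1
After 5 (prev): list=[5, 41, 29, 1, 8, 3, 7, 6] cursor@29
After 6 (next): list=[5, 41, 29, 1, 8, 3, 7, 6] cursor@1
After 7 (delete_current): list=[5, 41, 29, 8, 3, 7, 6] cursor@8
After 8 (next): list=[5, 41, 29, 8, 3, 7, 6] cursor@3
After 9 (delete_current): list=[5, 41, 29, 8, 7, 6] cursor@7
After 10 (delete_current): list=[5, 41, 29, 8, 6] cursor@6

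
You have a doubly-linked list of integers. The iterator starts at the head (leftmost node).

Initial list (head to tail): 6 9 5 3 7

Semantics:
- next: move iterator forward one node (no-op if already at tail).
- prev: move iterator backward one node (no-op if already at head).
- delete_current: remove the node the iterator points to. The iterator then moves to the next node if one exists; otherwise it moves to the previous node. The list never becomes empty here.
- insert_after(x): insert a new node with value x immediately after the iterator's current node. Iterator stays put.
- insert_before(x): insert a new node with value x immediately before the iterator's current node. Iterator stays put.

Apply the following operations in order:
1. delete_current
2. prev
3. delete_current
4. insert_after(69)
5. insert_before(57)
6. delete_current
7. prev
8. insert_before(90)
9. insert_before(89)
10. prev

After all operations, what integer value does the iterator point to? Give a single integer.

Answer: 89

Derivation:
After 1 (delete_current): list=[9, 5, 3, 7] cursor@9
After 2 (prev): list=[9, 5, 3, 7] cursor@9
After 3 (delete_current): list=[5, 3, 7] cursor@5
After 4 (insert_after(69)): list=[5, 69, 3, 7] cursor@5
After 5 (insert_before(57)): list=[57, 5, 69, 3, 7] cursor@5
After 6 (delete_current): list=[57, 69, 3, 7] cursor@69
After 7 (prev): list=[57, 69, 3, 7] cursor@57
After 8 (insert_before(90)): list=[90, 57, 69, 3, 7] cursor@57
After 9 (insert_before(89)): list=[90, 89, 57, 69, 3, 7] cursor@57
After 10 (prev): list=[90, 89, 57, 69, 3, 7] cursor@89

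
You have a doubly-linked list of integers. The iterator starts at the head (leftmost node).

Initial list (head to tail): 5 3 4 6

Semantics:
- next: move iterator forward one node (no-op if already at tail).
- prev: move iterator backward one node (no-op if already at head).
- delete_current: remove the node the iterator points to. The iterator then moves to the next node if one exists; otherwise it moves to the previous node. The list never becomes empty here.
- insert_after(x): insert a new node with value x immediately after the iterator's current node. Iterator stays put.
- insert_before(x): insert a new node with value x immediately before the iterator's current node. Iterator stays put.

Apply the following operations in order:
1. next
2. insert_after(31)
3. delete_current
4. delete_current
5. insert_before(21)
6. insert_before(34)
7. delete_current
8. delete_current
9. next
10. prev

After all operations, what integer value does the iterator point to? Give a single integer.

After 1 (next): list=[5, 3, 4, 6] cursor@3
After 2 (insert_after(31)): list=[5, 3, 31, 4, 6] cursor@3
After 3 (delete_current): list=[5, 31, 4, 6] cursor@31
After 4 (delete_current): list=[5, 4, 6] cursor@4
After 5 (insert_before(21)): list=[5, 21, 4, 6] cursor@4
After 6 (insert_before(34)): list=[5, 21, 34, 4, 6] cursor@4
After 7 (delete_current): list=[5, 21, 34, 6] cursor@6
After 8 (delete_current): list=[5, 21, 34] cursor@34
After 9 (next): list=[5, 21, 34] cursor@34
After 10 (prev): list=[5, 21, 34] cursor@21

Answer: 21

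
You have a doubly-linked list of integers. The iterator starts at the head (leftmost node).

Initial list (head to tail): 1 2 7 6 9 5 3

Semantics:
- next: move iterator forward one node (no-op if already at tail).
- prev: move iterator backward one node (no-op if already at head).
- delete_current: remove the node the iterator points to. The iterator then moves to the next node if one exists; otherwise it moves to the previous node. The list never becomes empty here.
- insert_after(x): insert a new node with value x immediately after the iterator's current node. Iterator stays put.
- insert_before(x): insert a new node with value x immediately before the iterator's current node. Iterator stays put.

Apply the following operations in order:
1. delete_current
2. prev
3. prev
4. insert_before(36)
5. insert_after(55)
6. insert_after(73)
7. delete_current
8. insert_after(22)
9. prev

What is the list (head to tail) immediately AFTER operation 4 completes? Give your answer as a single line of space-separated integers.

After 1 (delete_current): list=[2, 7, 6, 9, 5, 3] cursor@2
After 2 (prev): list=[2, 7, 6, 9, 5, 3] cursor@2
After 3 (prev): list=[2, 7, 6, 9, 5, 3] cursor@2
After 4 (insert_before(36)): list=[36, 2, 7, 6, 9, 5, 3] cursor@2

Answer: 36 2 7 6 9 5 3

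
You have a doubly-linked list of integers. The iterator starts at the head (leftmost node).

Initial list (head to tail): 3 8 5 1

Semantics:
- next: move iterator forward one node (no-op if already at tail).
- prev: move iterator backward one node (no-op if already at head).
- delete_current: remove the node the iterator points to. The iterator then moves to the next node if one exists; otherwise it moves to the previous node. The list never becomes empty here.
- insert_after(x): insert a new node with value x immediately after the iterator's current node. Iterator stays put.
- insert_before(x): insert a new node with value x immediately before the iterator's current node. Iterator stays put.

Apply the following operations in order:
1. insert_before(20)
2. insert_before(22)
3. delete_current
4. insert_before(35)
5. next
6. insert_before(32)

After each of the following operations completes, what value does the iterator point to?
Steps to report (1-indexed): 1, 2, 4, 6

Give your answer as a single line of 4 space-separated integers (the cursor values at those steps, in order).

After 1 (insert_before(20)): list=[20, 3, 8, 5, 1] cursor@3
After 2 (insert_before(22)): list=[20, 22, 3, 8, 5, 1] cursor@3
After 3 (delete_current): list=[20, 22, 8, 5, 1] cursor@8
After 4 (insert_before(35)): list=[20, 22, 35, 8, 5, 1] cursor@8
After 5 (next): list=[20, 22, 35, 8, 5, 1] cursor@5
After 6 (insert_before(32)): list=[20, 22, 35, 8, 32, 5, 1] cursor@5

Answer: 3 3 8 5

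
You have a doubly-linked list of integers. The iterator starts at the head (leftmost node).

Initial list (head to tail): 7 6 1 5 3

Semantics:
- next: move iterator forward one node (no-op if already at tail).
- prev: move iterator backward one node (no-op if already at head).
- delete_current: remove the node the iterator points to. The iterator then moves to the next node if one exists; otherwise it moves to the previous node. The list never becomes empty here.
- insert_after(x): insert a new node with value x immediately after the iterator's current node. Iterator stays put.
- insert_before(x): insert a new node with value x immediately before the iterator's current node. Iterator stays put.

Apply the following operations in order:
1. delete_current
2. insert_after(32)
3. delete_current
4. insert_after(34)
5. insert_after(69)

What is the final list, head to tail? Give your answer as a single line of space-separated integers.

After 1 (delete_current): list=[6, 1, 5, 3] cursor@6
After 2 (insert_after(32)): list=[6, 32, 1, 5, 3] cursor@6
After 3 (delete_current): list=[32, 1, 5, 3] cursor@32
After 4 (insert_after(34)): list=[32, 34, 1, 5, 3] cursor@32
After 5 (insert_after(69)): list=[32, 69, 34, 1, 5, 3] cursor@32

Answer: 32 69 34 1 5 3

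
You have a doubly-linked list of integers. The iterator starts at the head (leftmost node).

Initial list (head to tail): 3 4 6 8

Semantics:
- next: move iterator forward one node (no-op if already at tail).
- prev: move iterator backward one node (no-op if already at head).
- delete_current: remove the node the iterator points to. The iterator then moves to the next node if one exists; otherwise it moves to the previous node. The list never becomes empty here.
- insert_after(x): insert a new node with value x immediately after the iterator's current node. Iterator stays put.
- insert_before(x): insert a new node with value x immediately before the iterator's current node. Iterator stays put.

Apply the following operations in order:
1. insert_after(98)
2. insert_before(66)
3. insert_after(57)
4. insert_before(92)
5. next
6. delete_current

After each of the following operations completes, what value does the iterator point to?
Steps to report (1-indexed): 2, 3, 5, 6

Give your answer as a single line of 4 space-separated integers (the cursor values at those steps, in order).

After 1 (insert_after(98)): list=[3, 98, 4, 6, 8] cursor@3
After 2 (insert_before(66)): list=[66, 3, 98, 4, 6, 8] cursor@3
After 3 (insert_after(57)): list=[66, 3, 57, 98, 4, 6, 8] cursor@3
After 4 (insert_before(92)): list=[66, 92, 3, 57, 98, 4, 6, 8] cursor@3
After 5 (next): list=[66, 92, 3, 57, 98, 4, 6, 8] cursor@57
After 6 (delete_current): list=[66, 92, 3, 98, 4, 6, 8] cursor@98

Answer: 3 3 57 98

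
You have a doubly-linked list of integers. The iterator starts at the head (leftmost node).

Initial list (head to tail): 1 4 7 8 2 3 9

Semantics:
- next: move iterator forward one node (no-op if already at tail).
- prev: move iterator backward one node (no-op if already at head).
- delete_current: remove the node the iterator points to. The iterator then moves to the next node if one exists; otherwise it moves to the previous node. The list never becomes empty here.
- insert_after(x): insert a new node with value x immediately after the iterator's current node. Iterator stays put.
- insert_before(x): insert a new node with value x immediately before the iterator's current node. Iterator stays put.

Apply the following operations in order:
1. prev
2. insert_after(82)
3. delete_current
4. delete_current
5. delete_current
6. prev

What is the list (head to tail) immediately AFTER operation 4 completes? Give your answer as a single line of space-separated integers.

After 1 (prev): list=[1, 4, 7, 8, 2, 3, 9] cursor@1
After 2 (insert_after(82)): list=[1, 82, 4, 7, 8, 2, 3, 9] cursor@1
After 3 (delete_current): list=[82, 4, 7, 8, 2, 3, 9] cursor@82
After 4 (delete_current): list=[4, 7, 8, 2, 3, 9] cursor@4

Answer: 4 7 8 2 3 9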